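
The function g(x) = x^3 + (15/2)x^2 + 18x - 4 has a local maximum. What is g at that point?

g'(x) = 3x^2 + 15x + 18 = 0 at x = -3, -2.
Second-derivative test with g''(x) = 6x + 15: g''(-3) = -3 < 0 ⇒ local maximum; g''(-2) = 3 > 0 ⇒ local minimum.
Thus g has its local maximum at x = -3, with value -35/2.

-35/2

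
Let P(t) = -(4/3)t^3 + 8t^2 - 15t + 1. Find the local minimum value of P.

P'(t) = -4t^2 + 16t - 15. Setting P'(t) = 0 gives t ∈ {3/2, 5/2}.
Since P''(t) = -8t + 16, we get P''(3/2) = 4 > 0 ⇒ local minimum; P''(5/2) = -4 < 0 ⇒ local maximum.
So the local minimum value is P(3/2) = -8.

-8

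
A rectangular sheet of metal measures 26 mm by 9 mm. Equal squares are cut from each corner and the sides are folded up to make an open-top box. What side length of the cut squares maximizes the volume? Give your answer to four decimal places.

2.0218

With cut size x, the volume is V(x) = x(26 − 2x)(9 − 2x) for 0 < x < 4.5.
V'(x) = 12x^2 − 140x + 234. Setting V'(x) = 0 gives x ≈ 2.0218 (the root in (0, 4.5)).
V''(x) = 24x − 140 is negative there, so this is the maximum; V ≈ 220.0218.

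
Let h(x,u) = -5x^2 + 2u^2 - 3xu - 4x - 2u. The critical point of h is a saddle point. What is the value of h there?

∂h/∂x = -10x - 3u - 4 = 0 and ∂h/∂u = -3x + 4u - 2 = 0, so (x, u) = (-22/49, 8/49).
The Hessian has h_{xx} = -10, h_{uu} = 4, h_{xu} = -3, giving D = -49 < 0, so the point is a saddle point.
h(-22/49, 8/49) = 36/49.

36/49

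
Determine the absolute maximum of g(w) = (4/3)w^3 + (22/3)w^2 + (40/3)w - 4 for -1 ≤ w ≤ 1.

18

Differentiating, g'(w) = 4w^2 + (44/3)w + 40/3; which has no zeros in [-1, 1].
Compare values at every candidate in [-1, 1]: g(-1) = -34/3, g(1) = 18.
So the maximum is g(1) = 18.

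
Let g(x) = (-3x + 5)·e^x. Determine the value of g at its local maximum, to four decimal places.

5.8432

By the product rule, g'(x) = (-3x + 2)·e^x. Since e^x > 0, the only critical point is x = 2/3.
g''(2/3) has the same sign as -3 < 0, so this is a local maximum.
g(2/3) = (3)·e^(2/3) ≈ 5.8432.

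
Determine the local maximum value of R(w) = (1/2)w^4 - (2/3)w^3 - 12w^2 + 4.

4

R'(w) = 2w^3 - 2w^2 - 24w. Setting R'(w) = 0 gives w ∈ {-3, 0, 4}.
Since R''(w) = 6w^2 - 4w - 24, we get R''(-3) = 42 > 0 ⇒ local minimum; R''(0) = -24 < 0 ⇒ local maximum; R''(4) = 56 > 0 ⇒ local minimum.
So the local maximum value is R(0) = 4.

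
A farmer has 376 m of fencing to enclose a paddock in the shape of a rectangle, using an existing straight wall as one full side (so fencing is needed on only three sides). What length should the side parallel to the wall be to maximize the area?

188

Let the sides perpendicular to the wall have length x and the parallel side y, so 2x + y = 376 and the area is A = xy = x(376 − 2x).
A'(x) = 376 − 4x = 0 gives x = 94, and A''(x) = −4 < 0 confirms a maximum.
Then y = 376 − 2·94 = 188 and A = 17672.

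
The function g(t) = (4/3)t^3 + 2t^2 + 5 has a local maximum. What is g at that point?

17/3

g'(t) = 4t^2 + 4t. Setting g'(t) = 0 gives t ∈ {-1, 0}.
Second-derivative test with g''(t) = 8t + 4: g''(-1) = -4 < 0 ⇒ local maximum; g''(0) = 4 > 0 ⇒ local minimum.
Thus g has its local maximum at t = -1, with value 17/3.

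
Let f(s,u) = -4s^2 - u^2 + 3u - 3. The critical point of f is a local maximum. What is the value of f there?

∂f/∂s = -8s = 0 and ∂f/∂u = -2u + 3 = 0, so (s, u) = (0, 3/2).
The Hessian has f_{ss} = -8, f_{uu} = -2, f_{su} = 0, giving D = 16 > 0 with f_{ss} < 0, so the point is a local maximum.
f(0, 3/2) = -3/4.

-3/4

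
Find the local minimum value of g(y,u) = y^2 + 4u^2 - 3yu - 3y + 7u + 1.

∂g/∂y = 2y - 3u - 3 = 0 and ∂g/∂u = -3y + 8u + 7 = 0, so (y, u) = (3/7, -5/7).
The Hessian has g_{yy} = 2, g_{uu} = 8, g_{yu} = -3, giving D = 7 > 0 with g_{yy} > 0, so the point is a local minimum.
g(3/7, -5/7) = -15/7.

-15/7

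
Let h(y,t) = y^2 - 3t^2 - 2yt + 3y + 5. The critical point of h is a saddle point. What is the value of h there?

∂h/∂y = 2y - 2t + 3 = 0 and ∂h/∂t = -2y - 6t = 0, so (y, t) = (-9/8, 3/8).
The Hessian has h_{yy} = 2, h_{tt} = -6, h_{yt} = -2, giving D = -16 < 0, so the point is a saddle point.
h(-9/8, 3/8) = 53/16.

53/16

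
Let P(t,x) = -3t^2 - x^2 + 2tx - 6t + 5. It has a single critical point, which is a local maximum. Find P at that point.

∂P/∂t = -6t + 2x - 6 = 0 and ∂P/∂x = 2t - 2x = 0, so (t, x) = (-3/2, -3/2).
The Hessian has P_{tt} = -6, P_{xx} = -2, P_{tx} = 2, giving D = 8 > 0 with P_{tt} < 0, so the point is a local maximum.
P(-3/2, -3/2) = 19/2.

19/2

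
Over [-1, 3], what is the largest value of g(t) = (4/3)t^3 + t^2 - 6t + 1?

28

g'(t) = 4t^2 + 2t - 6, whose only zero in [-1, 3] is t = 1.
Candidates: g(-1) = 20/3; g(1) = -8/3; g(3) = 28.
So the maximum is g(3) = 28.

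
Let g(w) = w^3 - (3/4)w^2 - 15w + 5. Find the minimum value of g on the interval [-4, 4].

Differentiating, g'(w) = 3w^2 - (3/2)w - 15; which vanishes at w = -2 and w = 5/2.
Candidates: g(-4) = -11,  g(-2) = 24,  g(5/2) = -345/16,  g(4) = -3.
The minimum over the interval is -345/16, attained at w = 5/2.

-345/16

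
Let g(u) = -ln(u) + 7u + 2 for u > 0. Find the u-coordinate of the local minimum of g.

1/7

g'(u) = -1/u + 7 = 0 gives u = 1/7.
g''(u) = 1/u², which is positive for u > 0, so this is a local minimum.
g(1/7) = -1·ln(1/7) + 1 + 2 ≈ 4.9459.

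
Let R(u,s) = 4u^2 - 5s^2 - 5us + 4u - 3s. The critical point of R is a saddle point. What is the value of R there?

∂R/∂u = 8u - 5s + 4 = 0 and ∂R/∂s = -5u - 10s - 3 = 0, so (u, s) = (-11/21, -4/105).
The Hessian has R_{uu} = 8, R_{ss} = -10, R_{us} = -5, giving D = -105 < 0, so the point is a saddle point.
R(-11/21, -4/105) = -104/105.

-104/105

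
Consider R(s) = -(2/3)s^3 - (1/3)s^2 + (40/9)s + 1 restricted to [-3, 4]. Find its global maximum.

385/81

R'(s) = -2s^2 - (2/3)s + 40/9, which vanishes at s = -5/3 and s = 4/3.
Evaluating at the critical points and endpoints: R(-3) = 8/3,  R(-5/3) = -344/81,  R(4/3) = 385/81,  R(4) = -263/9.
Hence the absolute maximum is 385/81 at s = 4/3.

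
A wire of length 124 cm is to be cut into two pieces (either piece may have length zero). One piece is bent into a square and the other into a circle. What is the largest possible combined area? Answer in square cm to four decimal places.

Let x be the length used for the square. Square side x/4; circle radius (124−x)/(2π).
A(x) = (x/4)² + π·((124−x)/(2π))² = x²/16 + (124−x)²/(4π) for 0 ≤ x ≤ 124. A'(x) = x/8 − (124−x)/(2π) = 0 gives x = 4·124/(π+4) ≈ 69.4523.
A'' > 0, so the interior critical point is a minimum; the maximum is at an endpoint. A(0) = 1223.5832 and A(124) = 961.0000, so the largest area is 1223.5832.

1223.5832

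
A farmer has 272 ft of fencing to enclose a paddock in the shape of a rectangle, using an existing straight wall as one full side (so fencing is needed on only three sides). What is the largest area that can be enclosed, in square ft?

Let the sides perpendicular to the wall have length x and the parallel side y, so 2x + y = 272 and the area is A = xy = x(272 − 2x).
A'(x) = 272 − 4x = 0 gives x = 68, and A''(x) = −4 < 0 confirms a maximum.
Then y = 272 − 2·68 = 136 and A = 9248.

9248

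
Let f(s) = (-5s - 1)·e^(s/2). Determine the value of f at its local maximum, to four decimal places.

3.3287

Differentiating with the product rule gives f'(s) = (-(5/2)s - 11/2)·e^(s/2). Since e^(s/2) > 0, the only critical point is s = -11/5.
f''(-11/5) has the same sign as -5/2 < 0, so this is a local maximum.
f(-11/5) = (10)·e^(-11/10) ≈ 3.3287.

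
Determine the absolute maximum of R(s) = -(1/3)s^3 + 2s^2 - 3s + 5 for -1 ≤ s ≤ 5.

31/3

R'(s) = -s^2 + 4s - 3, which vanishes at s = 1 and s = 3.
Candidates: R(-1) = 31/3, R(1) = 11/3, R(3) = 5, R(5) = -5/3.
The maximum over the interval is 31/3, attained at s = -1.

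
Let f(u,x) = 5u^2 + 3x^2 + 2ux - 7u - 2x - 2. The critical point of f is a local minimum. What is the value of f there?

-251/56

∂f/∂u = 10u + 2x - 7 = 0 and ∂f/∂x = 2u + 6x - 2 = 0, so (u, x) = (19/28, 3/28).
The Hessian has f_{uu} = 10, f_{xx} = 6, f_{ux} = 2, giving D = 56 > 0 with f_{uu} > 0, so the point is a local minimum.
f(19/28, 3/28) = -251/56.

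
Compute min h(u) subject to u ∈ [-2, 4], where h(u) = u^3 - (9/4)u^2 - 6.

h'(u) = 3u^2 - (9/2)u, which vanishes at u = 0 and u = 3/2.
Evaluating at the critical points and endpoints: h(-2) = -23,  h(0) = -6,  h(3/2) = -123/16,  h(4) = 22.
The minimum over the interval is -23, attained at u = -2.

-23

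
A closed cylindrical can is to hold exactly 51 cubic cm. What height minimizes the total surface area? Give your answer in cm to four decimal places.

4.0194

With radius r and height h, πr²h = 51 so h = 51/(πr²), and S(r) = 2πr² + 2πrh = 2πr² + 2·51/r.
S'(r) = 4πr − 2·51/r² = 0 ⇒ r³ = 51/(2π), so r ≈ 2.0097 and h = 2r ≈ 4.0194.
S''(r) = 4π + 4·51/r³ > 0, so this is the minimum; S ≈ 76.1310.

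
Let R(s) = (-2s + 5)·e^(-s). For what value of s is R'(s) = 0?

Differentiating with the product rule gives R'(s) = (2s - 7)·e^(-s). Since e^(-s) > 0, the only critical point is s = 7/2.
R''(7/2) has the same sign as 2 > 0, so this is a local minimum.
R(7/2) = (-2)·e^(-7/2) ≈ -0.0604.

7/2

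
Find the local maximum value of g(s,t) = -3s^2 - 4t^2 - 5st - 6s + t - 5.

62/23

∂g/∂s = -6s - 5t - 6 = 0 and ∂g/∂t = -5s - 8t + 1 = 0, so (s, t) = (-53/23, 36/23).
The Hessian has g_{ss} = -6, g_{tt} = -8, g_{st} = -5, giving D = 23 > 0 with g_{ss} < 0, so the point is a local maximum.
g(-53/23, 36/23) = 62/23.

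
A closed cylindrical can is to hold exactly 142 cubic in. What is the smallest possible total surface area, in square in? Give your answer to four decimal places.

150.6746

With radius r and height h, πr²h = 142 so h = 142/(πr²), and S(r) = 2πr² + 2πrh = 2πr² + 2·142/r.
S'(r) = 4πr − 2·142/r² = 0 ⇒ r³ = 142/(2π), so r ≈ 2.8273 and h = 2r ≈ 5.6546.
S''(r) = 4π + 4·142/r³ > 0, so this is the minimum; S ≈ 150.6746.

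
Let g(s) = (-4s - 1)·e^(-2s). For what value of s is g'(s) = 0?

Differentiating with the product rule gives g'(s) = (8s - 2)·e^(-2s). Since e^(-2s) > 0, the only critical point is s = 1/4.
g''(1/4) has the same sign as 8 > 0, so this is a local minimum.
g(1/4) = (-2)·e^(-1/2) ≈ -1.2131.

1/4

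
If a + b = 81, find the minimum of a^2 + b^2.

With a + b = 81, a^2 + b^2 = a^2 + (81 − a)^2.
The derivative 2a − 2(81 − a) = 4a − 162 vanishes at a = 81/2; second derivative 4 > 0, a minimum.
The minimum is 2·(81/2)^2 = 6561/2.

6561/2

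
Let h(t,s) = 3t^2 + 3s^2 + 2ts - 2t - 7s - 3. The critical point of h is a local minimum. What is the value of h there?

-227/32

∂h/∂t = 6t + 2s - 2 = 0 and ∂h/∂s = 2t + 6s - 7 = 0, so (t, s) = (-1/16, 19/16).
The Hessian has h_{tt} = 6, h_{ss} = 6, h_{ts} = 2, giving D = 32 > 0 with h_{tt} > 0, so the point is a local minimum.
h(-1/16, 19/16) = -227/32.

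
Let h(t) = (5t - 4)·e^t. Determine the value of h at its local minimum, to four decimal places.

-4.0937

By the product rule, h'(t) = (5t + 1)·e^t. Since e^t > 0, the only critical point is t = -1/5.
h''(-1/5) has the same sign as 5 > 0, so this is a local minimum.
h(-1/5) = (-5)·e^(-1/5) ≈ -4.0937.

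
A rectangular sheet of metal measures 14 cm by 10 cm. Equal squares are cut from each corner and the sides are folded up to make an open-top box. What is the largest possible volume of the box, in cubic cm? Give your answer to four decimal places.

120.1644

With cut size x, the volume is V(x) = x(14 − 2x)(10 − 2x) for 0 < x < 5.
V'(x) = 12x^2 − 96x + 140. Setting V'(x) = 0 gives x ≈ 1.9183 (the root in (0, 5)).
V''(x) = 24x − 96 is negative there, so this is the maximum; V ≈ 120.1644.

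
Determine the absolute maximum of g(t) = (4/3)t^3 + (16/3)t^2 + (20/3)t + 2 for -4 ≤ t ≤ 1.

g'(t) = 4t^2 + (32/3)t + 20/3, which vanishes at t = -5/3 and t = -1.
Compare values at every candidate in [-4, 1]: g(-4) = -74/3, g(-5/3) = -38/81, g(-1) = -2/3, g(1) = 46/3.
So the maximum is g(1) = 46/3.

46/3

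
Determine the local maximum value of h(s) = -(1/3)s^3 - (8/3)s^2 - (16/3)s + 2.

418/81

h'(s) = -s^2 - (16/3)s - 16/3. Setting h'(s) = 0 gives s ∈ {-4, -4/3}.
Second-derivative test with h''(s) = -2s - 16/3: h''(-4) = 8/3 > 0 ⇒ local minimum; h''(-4/3) = -8/3 < 0 ⇒ local maximum.
The local maximum is h(-4/3) = 418/81.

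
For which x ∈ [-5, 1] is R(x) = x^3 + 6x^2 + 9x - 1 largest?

R'(x) = 3x^2 + 12x + 9, which vanishes at x = -3 and x = -1.
Candidates: R(-5) = -21,  R(-3) = -1,  R(-1) = -5,  R(1) = 15.
So the maximum is R(1) = 15.

1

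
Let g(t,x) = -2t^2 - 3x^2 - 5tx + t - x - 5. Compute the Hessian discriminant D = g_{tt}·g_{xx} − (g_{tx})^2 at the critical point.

-1

∂g/∂t = -4t - 5x + 1 = 0 and ∂g/∂x = -5t - 6x - 1 = 0, so (t, x) = (-11, 9).
The Hessian has g_{tt} = -4, g_{xx} = -6, g_{tx} = -5, giving D = -1 < 0, so the point is a saddle point.
D = (-4)·(-6) − (-5)^2 = -1.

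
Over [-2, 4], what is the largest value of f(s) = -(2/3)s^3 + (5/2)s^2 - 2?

40/3

Differentiating, f'(s) = -2s^2 + 5s; which vanishes at s = 0 and s = 5/2.
Compare values at every candidate in [-2, 4]: f(-2) = 40/3; f(0) = -2; f(5/2) = 77/24; f(4) = -14/3.
Hence the absolute maximum is 40/3 at s = -2.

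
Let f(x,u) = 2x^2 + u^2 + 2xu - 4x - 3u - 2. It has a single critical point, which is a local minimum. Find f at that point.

∂f/∂x = 4x + 2u - 4 = 0 and ∂f/∂u = 2x + 2u - 3 = 0, so (x, u) = (1/2, 1).
The Hessian has f_{xx} = 4, f_{uu} = 2, f_{xu} = 2, giving D = 4 > 0 with f_{xx} > 0, so the point is a local minimum.
f(1/2, 1) = -9/2.

-9/2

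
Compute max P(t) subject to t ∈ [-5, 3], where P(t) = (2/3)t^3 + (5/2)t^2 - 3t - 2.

59/2

The derivative is 2t^2 + 5t - 3, which vanishes at t = -3 and t = 1/2.
Evaluating at the critical points and endpoints: P(-5) = -47/6, P(-3) = 23/2, P(1/2) = -67/24, P(3) = 59/2.
Hence the absolute maximum is 59/2 at t = 3.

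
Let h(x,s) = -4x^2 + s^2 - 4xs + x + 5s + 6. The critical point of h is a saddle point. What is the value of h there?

∂h/∂x = -8x - 4s + 1 = 0 and ∂h/∂s = -4x + 2s + 5 = 0, so (x, s) = (11/16, -9/8).
The Hessian has h_{xx} = -8, h_{ss} = 2, h_{xs} = -4, giving D = -32 < 0, so the point is a saddle point.
h(11/16, -9/8) = 113/32.

113/32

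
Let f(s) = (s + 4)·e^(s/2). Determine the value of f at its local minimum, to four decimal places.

f'(s) = 1·e^(s/2) + (s + 4)·(1/2)·e^(s/2) = ((1/2)s + 3)·e^(s/2). Since e^(s/2) > 0, the only critical point is s = -6.
f''(-6) has the same sign as 1/2 > 0, so this is a local minimum.
f(-6) = (-2)·e^(-3) ≈ -0.0996.

-0.0996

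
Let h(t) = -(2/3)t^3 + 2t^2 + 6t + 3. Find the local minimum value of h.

h'(t) = -2t^2 + 4t + 6. Setting h'(t) = 0 gives t ∈ {-1, 3}.
Second-derivative test with h''(t) = -4t + 4: h''(-1) = 8 > 0 ⇒ local minimum; h''(3) = -8 < 0 ⇒ local maximum.
The local minimum is h(-1) = -1/3.

-1/3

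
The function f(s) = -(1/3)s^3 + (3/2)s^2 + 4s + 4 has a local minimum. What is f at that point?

Critical points: f'(s) = -s^2 + 3s + 4 vanishes at s = -1, 4.
f''(s) = -2s + 3. f''(-1) = 5 > 0 ⇒ local minimum; f''(4) = -5 < 0 ⇒ local maximum.
Thus f has its local minimum at s = -1, with value 11/6.

11/6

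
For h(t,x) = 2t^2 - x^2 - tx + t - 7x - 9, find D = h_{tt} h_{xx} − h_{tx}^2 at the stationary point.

∂h/∂t = 4t - x + 1 = 0 and ∂h/∂x = -t - 2x - 7 = 0, so (t, x) = (-1, -3).
The Hessian has h_{tt} = 4, h_{xx} = -2, h_{tx} = -1, giving D = -9 < 0, so the point is a saddle point.
D = (4)·(-2) − (-1)^2 = -9.

-9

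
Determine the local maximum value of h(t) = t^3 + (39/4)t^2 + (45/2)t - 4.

h'(t) = 3t^2 + (39/2)t + 45/2. Setting h'(t) = 0 gives t ∈ {-5, -3/2}.
h''(t) = 6t + 39/2. h''(-5) = -21/2 < 0 ⇒ local maximum; h''(-3/2) = 21/2 > 0 ⇒ local minimum.
Thus h has its local maximum at t = -5, with value 9/4.

9/4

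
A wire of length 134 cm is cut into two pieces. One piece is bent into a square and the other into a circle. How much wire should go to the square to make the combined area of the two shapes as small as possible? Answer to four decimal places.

Let x be the length used for the square. Square side x/4; circle radius (134−x)/(2π).
A(x) = (x/4)² + π·((134−x)/(2π))² = x²/16 + (134−x)²/(4π) for 0 ≤ x ≤ 134. A'(x) = x/8 − (134−x)/(2π) = 0 gives x = 4·134/(π+4) ≈ 75.0533.
A'' = 1/8 + 1/(2π) > 0, so this gives the minimum combined area; x ≈ 75.0533 cm to the square.

75.0533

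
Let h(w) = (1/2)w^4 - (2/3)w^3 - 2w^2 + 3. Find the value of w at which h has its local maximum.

h'(w) = 2w^3 - 2w^2 - 4w. Setting h'(w) = 0 gives w ∈ {-1, 0, 2}.
Since h''(w) = 6w^2 - 4w - 4, we get h''(-1) = 6 > 0 ⇒ local minimum; h''(0) = -4 < 0 ⇒ local maximum; h''(2) = 12 > 0 ⇒ local minimum.
So the local maximum value is h(0) = 3.

0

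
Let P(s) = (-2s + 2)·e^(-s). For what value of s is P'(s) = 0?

2

P'(s) = (-2)·e^(-s) + (-2s + 2)·(-1)·e^(-s) = (2s - 4)·e^(-s). Since e^(-s) > 0, the only critical point is s = 2.
P''(2) has the same sign as 2 > 0, so this is a local minimum.
P(2) = (-2)·e^(-2) ≈ -0.2707.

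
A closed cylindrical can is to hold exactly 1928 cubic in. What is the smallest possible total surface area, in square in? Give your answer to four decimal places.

857.5364

With radius r and height h, πr²h = 1928 so h = 1928/(πr²), and S(r) = 2πr² + 2πrh = 2πr² + 2·1928/r.
S'(r) = 4πr − 2·1928/r² = 0 ⇒ r³ = 1928/(2π), so r ≈ 6.7449 and h = 2r ≈ 13.4898.
S''(r) = 4π + 4·1928/r³ > 0, so this is the minimum; S ≈ 857.5364.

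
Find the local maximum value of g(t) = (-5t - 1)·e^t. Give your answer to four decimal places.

Differentiating with the product rule gives g'(t) = (-5t - 6)·e^t. Since e^t > 0, the only critical point is t = -6/5.
g''(-6/5) has the same sign as -5 < 0, so this is a local maximum.
g(-6/5) = (5)·e^(-6/5) ≈ 1.5060.

1.5060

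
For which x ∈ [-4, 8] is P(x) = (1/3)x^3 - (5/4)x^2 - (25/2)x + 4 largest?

-5/2

P'(x) = x^2 - (5/2)x - 25/2, which vanishes at x = -5/2 and x = 5.
Compare values at every candidate in [-4, 8]: P(-4) = 38/3,  P(-5/2) = 1067/48,  P(5) = -577/12,  P(8) = -16/3.
Hence the absolute maximum is 1067/48 at x = -5/2.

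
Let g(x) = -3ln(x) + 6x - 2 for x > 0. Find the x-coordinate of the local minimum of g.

g'(x) = -3/x + 6 = 0 gives x = 1/2.
g''(x) = 3/x², which is positive for x > 0, so this is a local minimum.
g(1/2) = -3·ln(1/2) + 3 - 2 ≈ 3.0794.

1/2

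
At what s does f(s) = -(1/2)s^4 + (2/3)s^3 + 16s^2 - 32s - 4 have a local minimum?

1

f'(s) = -2s^3 + 2s^2 + 32s - 32 = 0 at s = -4, 1, 4.
Since f''(s) = -6s^2 + 4s + 32, we get f''(-4) = -80 < 0 ⇒ local maximum; f''(1) = 30 > 0 ⇒ local minimum; f''(4) = -48 < 0 ⇒ local maximum.
The local minimum is f(1) = -119/6.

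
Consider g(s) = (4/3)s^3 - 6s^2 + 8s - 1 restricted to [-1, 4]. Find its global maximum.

61/3

g'(s) = 4s^2 - 12s + 8, which vanishes at s = 1 and s = 2.
Evaluating at the critical points and endpoints: g(-1) = -49/3; g(1) = 7/3; g(2) = 5/3; g(4) = 61/3.
The maximum over the interval is 61/3, attained at s = 4.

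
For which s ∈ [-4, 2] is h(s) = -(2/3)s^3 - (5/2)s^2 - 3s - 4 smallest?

h'(s) = -2s^2 - 5s - 3, which vanishes at s = -3/2 and s = -1.
Compare values at every candidate in [-4, 2]: h(-4) = 32/3, h(-3/2) = -23/8, h(-1) = -17/6, h(2) = -76/3.
So the minimum is h(2) = -76/3.

2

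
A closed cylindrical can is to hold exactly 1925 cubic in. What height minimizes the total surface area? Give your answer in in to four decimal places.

13.4828

With radius r and height h, πr²h = 1925 so h = 1925/(πr²), and S(r) = 2πr² + 2πrh = 2πr² + 2·1925/r.
S'(r) = 4πr − 2·1925/r² = 0 ⇒ r³ = 1925/(2π), so r ≈ 6.7414 and h = 2r ≈ 13.4828.
S''(r) = 4π + 4·1925/r³ > 0, so this is the minimum; S ≈ 856.6466.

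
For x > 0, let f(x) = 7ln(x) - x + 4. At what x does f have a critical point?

f'(x) = 7/x − 1 = 0 gives x = 7.
f''(x) = -7/x², which is negative for x > 0, so this is a local maximum.
f(7) = 7·ln(7) - 7 + 4 ≈ 10.6214.

7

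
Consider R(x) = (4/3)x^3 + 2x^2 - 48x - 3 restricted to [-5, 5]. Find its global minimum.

-93

The derivative is 4x^2 + 4x - 48, which vanishes at x = -4 and x = 3.
Compare values at every candidate in [-5, 5]: R(-5) = 361/3; R(-4) = 407/3; R(3) = -93; R(5) = -79/3.
Hence the absolute minimum is -93 at x = 3.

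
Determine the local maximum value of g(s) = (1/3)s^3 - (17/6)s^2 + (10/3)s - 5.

-319/81

Critical points: g'(s) = s^2 - (17/3)s + 10/3 vanishes at s = 2/3, 5.
Second-derivative test with g''(s) = 2s - 17/3: g''(2/3) = -13/3 < 0 ⇒ local maximum; g''(5) = 13/3 > 0 ⇒ local minimum.
The local maximum is g(2/3) = -319/81.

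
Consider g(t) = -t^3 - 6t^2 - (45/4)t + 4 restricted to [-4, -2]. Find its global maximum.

17

g'(t) = -3t^2 - 12t - 45/4, whose only zero in [-4, -2] is t = -5/2.
Compare values at every candidate in [-4, -2]: g(-4) = 17,  g(-5/2) = 41/4,  g(-2) = 21/2.
So the maximum is g(-4) = 17.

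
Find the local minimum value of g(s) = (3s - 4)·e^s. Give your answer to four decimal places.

g'(s) = 3·e^s + (3s - 4)·1·e^s = (3s - 1)·e^s. Since e^s > 0, the only critical point is s = 1/3.
g''(1/3) has the same sign as 3 > 0, so this is a local minimum.
g(1/3) = (-3)·e^(1/3) ≈ -4.1868.

-4.1868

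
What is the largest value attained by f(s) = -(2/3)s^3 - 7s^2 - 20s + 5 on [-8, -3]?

175/3

Differentiating, f'(s) = -2s^2 - 14s - 20; whose only zero in [-8, -3] is s = -5.
Evaluating at the critical points and endpoints: f(-8) = 175/3; f(-5) = 40/3; f(-3) = 20.
The maximum over the interval is 175/3, attained at s = -8.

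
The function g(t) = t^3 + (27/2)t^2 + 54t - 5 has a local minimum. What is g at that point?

-145/2

g'(t) = 3t^2 + 27t + 54. Setting g'(t) = 0 gives t ∈ {-6, -3}.
g''(t) = 6t + 27. g''(-6) = -9 < 0 ⇒ local maximum; g''(-3) = 9 > 0 ⇒ local minimum.
So the local minimum value is g(-3) = -145/2.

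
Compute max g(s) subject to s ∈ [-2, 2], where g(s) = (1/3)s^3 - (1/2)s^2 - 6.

The derivative is s^2 - s, which vanishes at s = 0 and s = 1.
Candidates: g(-2) = -32/3,  g(0) = -6,  g(1) = -37/6,  g(2) = -16/3.
Hence the absolute maximum is -16/3 at s = 2.

-16/3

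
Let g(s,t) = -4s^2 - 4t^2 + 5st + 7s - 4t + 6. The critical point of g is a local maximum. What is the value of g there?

∂g/∂s = -8s + 5t + 7 = 0 and ∂g/∂t = 5s - 8t - 4 = 0, so (s, t) = (12/13, 1/13).
The Hessian has g_{ss} = -8, g_{tt} = -8, g_{st} = 5, giving D = 39 > 0 with g_{ss} < 0, so the point is a local maximum.
g(12/13, 1/13) = 118/13.

118/13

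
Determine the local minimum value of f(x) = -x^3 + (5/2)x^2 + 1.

1

f'(x) = -3x^2 + 5x = 0 at x = 0, 5/3.
Second-derivative test with f''(x) = -6x + 5: f''(0) = 5 > 0 ⇒ local minimum; f''(5/3) = -5 < 0 ⇒ local maximum.
Thus f has its local minimum at x = 0, with value 1.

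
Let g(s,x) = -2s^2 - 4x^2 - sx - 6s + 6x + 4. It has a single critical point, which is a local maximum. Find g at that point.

376/31

∂g/∂s = -4s - x - 6 = 0 and ∂g/∂x = -s - 8x + 6 = 0, so (s, x) = (-54/31, 30/31).
The Hessian has g_{ss} = -4, g_{xx} = -8, g_{sx} = -1, giving D = 31 > 0 with g_{ss} < 0, so the point is a local maximum.
g(-54/31, 30/31) = 376/31.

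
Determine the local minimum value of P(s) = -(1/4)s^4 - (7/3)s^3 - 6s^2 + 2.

-37/4

P'(s) = -s^3 - 7s^2 - 12s. Setting P'(s) = 0 gives s ∈ {-4, -3, 0}.
Since P''(s) = -3s^2 - 14s - 12, we get P''(-4) = -4 < 0 ⇒ local maximum; P''(-3) = 3 > 0 ⇒ local minimum; P''(0) = -12 < 0 ⇒ local maximum.
So the local minimum value is P(-3) = -37/4.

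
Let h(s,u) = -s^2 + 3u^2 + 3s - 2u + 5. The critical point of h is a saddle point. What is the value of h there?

∂h/∂s = -2s + 3 = 0 and ∂h/∂u = 6u - 2 = 0, so (s, u) = (3/2, 1/3).
The Hessian has h_{ss} = -2, h_{uu} = 6, h_{su} = 0, giving D = -12 < 0, so the point is a saddle point.
h(3/2, 1/3) = 83/12.

83/12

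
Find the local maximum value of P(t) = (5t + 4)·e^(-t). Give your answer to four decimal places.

P'(t) = 5·e^(-t) + (5t + 4)·(-1)·e^(-t) = (-5t + 1)·e^(-t). Since e^(-t) > 0, the only critical point is t = 1/5.
P''(1/5) has the same sign as -5 < 0, so this is a local maximum.
P(1/5) = (5)·e^(-1/5) ≈ 4.0937.

4.0937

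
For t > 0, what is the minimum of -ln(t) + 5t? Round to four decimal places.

2.6094

g'(t) = -1/t + 5 = 0 gives t = 1/5.
g''(t) = 1/t², which is positive for t > 0, so this is a local minimum.
g(1/5) = -1·ln(1/5) + 1 ≈ 2.6094.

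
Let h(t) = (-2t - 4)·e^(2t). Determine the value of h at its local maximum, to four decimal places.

0.0067

By the product rule, h'(t) = (-4t - 10)·e^(2t). Since e^(2t) > 0, the only critical point is t = -5/2.
h''(-5/2) has the same sign as -4 < 0, so this is a local maximum.
h(-5/2) = (1)·e^(-5) ≈ 0.0067.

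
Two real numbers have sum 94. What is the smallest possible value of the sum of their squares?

With a + b = 94, a^2 + b^2 = a^2 + (94 − a)^2.
The derivative 2a − 2(94 − a) = 4a − 188 vanishes at a = 47; second derivative 4 > 0, a minimum.
The minimum is 2·(47)^2 = 4418.

4418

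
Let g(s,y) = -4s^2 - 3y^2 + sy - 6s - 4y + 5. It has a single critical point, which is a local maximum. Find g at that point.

431/47

∂g/∂s = -8s + y - 6 = 0 and ∂g/∂y = s - 6y - 4 = 0, so (s, y) = (-40/47, -38/47).
The Hessian has g_{ss} = -8, g_{yy} = -6, g_{sy} = 1, giving D = 47 > 0 with g_{ss} < 0, so the point is a local maximum.
g(-40/47, -38/47) = 431/47.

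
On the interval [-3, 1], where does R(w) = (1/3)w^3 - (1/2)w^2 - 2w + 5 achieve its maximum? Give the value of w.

R'(w) = w^2 - w - 2, whose only zero in [-3, 1] is w = -1.
Compare values at every candidate in [-3, 1]: R(-3) = -5/2, R(-1) = 37/6, R(1) = 17/6.
Hence the absolute maximum is 37/6 at w = -1.

-1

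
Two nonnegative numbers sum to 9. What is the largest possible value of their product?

81/4

With x + y = 9, the product is P(x) = x(9 − x).
P'(x) = 9 − 2x = 0 gives x = 9/2; P'' = −2 < 0, so this is the maximum.
P = 9/2·9/2 = 81/4.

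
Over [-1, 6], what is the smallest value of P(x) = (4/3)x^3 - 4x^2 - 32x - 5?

The derivative is 4x^2 - 8x - 32, whose only zero in [-1, 6] is x = 4.
Compare values at every candidate in [-1, 6]: P(-1) = 65/3,  P(4) = -335/3,  P(6) = -53.
The minimum over the interval is -335/3, attained at x = 4.

-335/3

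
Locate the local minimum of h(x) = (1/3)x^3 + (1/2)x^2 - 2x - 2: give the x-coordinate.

1

h'(x) = x^2 + x - 2 = 0 at x = -2, 1.
h''(x) = 2x + 1. h''(-2) = -3 < 0 ⇒ local maximum; h''(1) = 3 > 0 ⇒ local minimum.
Thus h has its local minimum at x = 1, with value -19/6.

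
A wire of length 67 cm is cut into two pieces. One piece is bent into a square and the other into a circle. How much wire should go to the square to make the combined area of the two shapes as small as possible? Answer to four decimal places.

Let x be the length used for the square. Square side x/4; circle radius (67−x)/(2π).
A(x) = (x/4)² + π·((67−x)/(2π))² = x²/16 + (67−x)²/(4π) for 0 ≤ x ≤ 67. A'(x) = x/8 − (67−x)/(2π) = 0 gives x = 4·67/(π+4) ≈ 37.5266.
A'' = 1/8 + 1/(2π) > 0, so this gives the minimum combined area; x ≈ 37.5266 cm to the square.

37.5266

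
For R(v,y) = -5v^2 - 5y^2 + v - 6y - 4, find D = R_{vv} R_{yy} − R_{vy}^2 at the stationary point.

100

∂R/∂v = -10v + 1 = 0 and ∂R/∂y = -10y - 6 = 0, so (v, y) = (1/10, -3/5).
The Hessian has R_{vv} = -10, R_{yy} = -10, R_{vy} = 0, giving D = 100 > 0 with R_{vv} < 0, so the point is a local maximum.
D = (-10)·(-10) − (0)^2 = 100.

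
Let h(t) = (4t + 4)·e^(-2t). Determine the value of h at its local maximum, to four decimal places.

5.4366

By the product rule, h'(t) = (-8t - 4)·e^(-2t). Since e^(-2t) > 0, the only critical point is t = -1/2.
h''(-1/2) has the same sign as -8 < 0, so this is a local maximum.
h(-1/2) = (2)·e^(1) ≈ 5.4366.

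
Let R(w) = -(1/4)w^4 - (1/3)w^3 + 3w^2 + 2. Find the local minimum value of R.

2

R'(w) = -w^3 - w^2 + 6w = 0 at w = -3, 0, 2.
Since R''(w) = -3w^2 - 2w + 6, we get R''(-3) = -15 < 0 ⇒ local maximum; R''(0) = 6 > 0 ⇒ local minimum; R''(2) = -10 < 0 ⇒ local maximum.
So the local minimum value is R(0) = 2.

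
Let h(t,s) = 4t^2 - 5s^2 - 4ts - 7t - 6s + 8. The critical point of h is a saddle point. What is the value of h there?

835/96

∂h/∂t = 8t - 4s - 7 = 0 and ∂h/∂s = -4t - 10s - 6 = 0, so (t, s) = (23/48, -19/24).
The Hessian has h_{tt} = 8, h_{ss} = -10, h_{ts} = -4, giving D = -96 < 0, so the point is a saddle point.
h(23/48, -19/24) = 835/96.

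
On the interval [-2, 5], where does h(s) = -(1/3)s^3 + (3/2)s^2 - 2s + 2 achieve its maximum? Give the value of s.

h'(s) = -s^2 + 3s - 2, which vanishes at s = 1 and s = 2.
Evaluating at the critical points and endpoints: h(-2) = 44/3, h(1) = 7/6, h(2) = 4/3, h(5) = -73/6.
Hence the absolute maximum is 44/3 at s = -2.

-2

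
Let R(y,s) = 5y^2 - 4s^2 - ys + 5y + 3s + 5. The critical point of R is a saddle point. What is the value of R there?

365/81

∂R/∂y = 10y - s + 5 = 0 and ∂R/∂s = -y - 8s + 3 = 0, so (y, s) = (-37/81, 35/81).
The Hessian has R_{yy} = 10, R_{ss} = -8, R_{ys} = -1, giving D = -81 < 0, so the point is a saddle point.
R(-37/81, 35/81) = 365/81.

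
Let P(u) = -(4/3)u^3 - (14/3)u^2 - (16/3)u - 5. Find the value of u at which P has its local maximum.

-1

Critical points: P'(u) = -4u^2 - (28/3)u - 16/3 vanishes at u = -4/3, -1.
Second-derivative test with P''(u) = -8u - 28/3: P''(-4/3) = 4/3 > 0 ⇒ local minimum; P''(-1) = -4/3 < 0 ⇒ local maximum.
Thus P has its local maximum at u = -1, with value -3.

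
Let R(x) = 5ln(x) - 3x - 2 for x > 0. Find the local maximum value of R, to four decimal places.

-4.4459

R'(x) = 5/x − 3 = 0 gives x = 5/3.
R''(x) = -5/x², which is negative for x > 0, so this is a local maximum.
R(5/3) = 5·ln(5/3) - 5 - 2 ≈ -4.4459.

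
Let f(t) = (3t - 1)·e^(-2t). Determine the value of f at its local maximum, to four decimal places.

Differentiating with the product rule gives f'(t) = (-6t + 5)·e^(-2t). Since e^(-2t) > 0, the only critical point is t = 5/6.
f''(5/6) has the same sign as -6 < 0, so this is a local maximum.
f(5/6) = (3/2)·e^(-5/3) ≈ 0.2833.

0.2833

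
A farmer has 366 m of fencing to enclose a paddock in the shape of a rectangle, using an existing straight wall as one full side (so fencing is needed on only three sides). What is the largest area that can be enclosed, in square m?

33489/2

Let the sides perpendicular to the wall have length x and the parallel side y, so 2x + y = 366 and the area is A = xy = x(366 − 2x).
A'(x) = 366 − 4x = 0 gives x = 183/2, and A''(x) = −4 < 0 confirms a maximum.
Then y = 366 − 2·183/2 = 183 and A = 33489/2.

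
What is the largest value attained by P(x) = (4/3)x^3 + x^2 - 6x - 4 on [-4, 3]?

23

Differentiating, P'(x) = 4x^2 + 2x - 6; which vanishes at x = -3/2 and x = 1.
Evaluating at the critical points and endpoints: P(-4) = -148/3, P(-3/2) = 11/4, P(1) = -23/3, P(3) = 23.
The maximum over the interval is 23, attained at x = 3.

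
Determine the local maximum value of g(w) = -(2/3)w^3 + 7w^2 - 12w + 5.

41

Critical points: g'(w) = -2w^2 + 14w - 12 vanishes at w = 1, 6.
Second-derivative test with g''(w) = -4w + 14: g''(1) = 10 > 0 ⇒ local minimum; g''(6) = -10 < 0 ⇒ local maximum.
So the local maximum value is g(6) = 41.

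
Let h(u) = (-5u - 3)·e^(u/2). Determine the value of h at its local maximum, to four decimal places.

h'(u) = (-5)·e^(u/2) + (-5u - 3)·(1/2)·e^(u/2) = (-(5/2)u - 13/2)·e^(u/2). Since e^(u/2) > 0, the only critical point is u = -13/5.
h''(-13/5) has the same sign as -5/2 < 0, so this is a local maximum.
h(-13/5) = (10)·e^(-13/10) ≈ 2.7253.

2.7253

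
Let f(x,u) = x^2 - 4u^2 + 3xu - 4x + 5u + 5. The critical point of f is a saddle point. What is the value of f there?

∂f/∂x = 2x + 3u - 4 = 0 and ∂f/∂u = 3x - 8u + 5 = 0, so (x, u) = (17/25, 22/25).
The Hessian has f_{xx} = 2, f_{uu} = -8, f_{xu} = 3, giving D = -25 < 0, so the point is a saddle point.
f(17/25, 22/25) = 146/25.

146/25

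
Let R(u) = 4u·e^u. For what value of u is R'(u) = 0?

Differentiating with the product rule gives R'(u) = (4u + 4)·e^u. Since e^u > 0, the only critical point is u = -1.
R''(-1) has the same sign as 4 > 0, so this is a local minimum.
R(-1) = (-4)·e^(-1) ≈ -1.4715.

-1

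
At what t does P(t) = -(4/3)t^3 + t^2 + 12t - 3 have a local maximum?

Critical points: P'(t) = -4t^2 + 2t + 12 vanishes at t = -3/2, 2.
P''(t) = -8t + 2. P''(-3/2) = 14 > 0 ⇒ local minimum; P''(2) = -14 < 0 ⇒ local maximum.
Thus P has its local maximum at t = 2, with value 43/3.

2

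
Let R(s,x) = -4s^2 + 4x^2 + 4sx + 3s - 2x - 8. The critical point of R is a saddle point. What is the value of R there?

∂R/∂s = -8s + 4x + 3 = 0 and ∂R/∂x = 4s + 8x - 2 = 0, so (s, x) = (2/5, 1/20).
The Hessian has R_{ss} = -8, R_{xx} = 8, R_{sx} = 4, giving D = -80 < 0, so the point is a saddle point.
R(2/5, 1/20) = -149/20.

-149/20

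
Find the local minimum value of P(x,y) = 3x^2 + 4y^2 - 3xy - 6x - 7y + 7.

∂P/∂x = 6x - 3y - 6 = 0 and ∂P/∂y = -3x + 8y - 7 = 0, so (x, y) = (23/13, 20/13).
The Hessian has P_{xx} = 6, P_{yy} = 8, P_{xy} = -3, giving D = 39 > 0 with P_{xx} > 0, so the point is a local minimum.
P(23/13, 20/13) = -48/13.

-48/13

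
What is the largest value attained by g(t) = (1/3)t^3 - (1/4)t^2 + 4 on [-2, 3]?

43/4

Differentiating, g'(t) = t^2 - (1/2)t; which vanishes at t = 0 and t = 1/2.
Evaluating at the critical points and endpoints: g(-2) = 1/3; g(0) = 4; g(1/2) = 191/48; g(3) = 43/4.
Hence the absolute maximum is 43/4 at t = 3.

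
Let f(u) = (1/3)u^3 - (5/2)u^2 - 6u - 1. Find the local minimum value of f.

f'(u) = u^2 - 5u - 6. Setting f'(u) = 0 gives u ∈ {-1, 6}.
Second-derivative test with f''(u) = 2u - 5: f''(-1) = -7 < 0 ⇒ local maximum; f''(6) = 7 > 0 ⇒ local minimum.
The local minimum is f(6) = -55.

-55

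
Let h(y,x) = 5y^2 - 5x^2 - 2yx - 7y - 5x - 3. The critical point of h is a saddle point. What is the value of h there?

∂h/∂y = 10y - 2x - 7 = 0 and ∂h/∂x = -2y - 10x - 5 = 0, so (y, x) = (15/26, -8/13).
The Hessian has h_{yy} = 10, h_{xx} = -10, h_{yx} = -2, giving D = -104 < 0, so the point is a saddle point.
h(15/26, -8/13) = -181/52.

-181/52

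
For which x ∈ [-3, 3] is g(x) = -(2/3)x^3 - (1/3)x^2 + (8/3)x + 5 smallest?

g'(x) = -2x^2 - (2/3)x + 8/3, which vanishes at x = -4/3 and x = 1.
Compare values at every candidate in [-3, 3]: g(-3) = 12,  g(-4/3) = 197/81,  g(1) = 20/3,  g(3) = -8.
Hence the absolute minimum is -8 at x = 3.

3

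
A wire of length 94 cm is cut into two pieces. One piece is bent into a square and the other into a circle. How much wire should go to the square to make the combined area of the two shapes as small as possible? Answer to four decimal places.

Let x be the length used for the square. Square side x/4; circle radius (94−x)/(2π).
A(x) = (x/4)² + π·((94−x)/(2π))² = x²/16 + (94−x)²/(4π) for 0 ≤ x ≤ 94. A'(x) = x/8 − (94−x)/(2π) = 0 gives x = 4·94/(π+4) ≈ 52.6493.
A'' = 1/8 + 1/(2π) > 0, so this gives the minimum combined area; x ≈ 52.6493 cm to the square.

52.6493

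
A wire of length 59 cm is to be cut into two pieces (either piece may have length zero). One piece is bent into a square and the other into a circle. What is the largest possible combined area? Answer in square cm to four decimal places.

Let x be the length used for the square. Square side x/4; circle radius (59−x)/(2π).
A(x) = (x/4)² + π·((59−x)/(2π))² = x²/16 + (59−x)²/(4π) for 0 ≤ x ≤ 59. A'(x) = x/8 − (59−x)/(2π) = 0 gives x = 4·59/(π+4) ≈ 33.0459.
A'' > 0, so the interior critical point is a minimum; the maximum is at an endpoint. A(0) = 277.0092 and A(59) = 217.5625, so the largest area is 277.0092.

277.0092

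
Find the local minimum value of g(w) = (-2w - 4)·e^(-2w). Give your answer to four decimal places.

-20.0855

Differentiating with the product rule gives g'(w) = (4w + 6)·e^(-2w). Since e^(-2w) > 0, the only critical point is w = -3/2.
g''(-3/2) has the same sign as 4 > 0, so this is a local minimum.
g(-3/2) = (-1)·e^(3) ≈ -20.0855.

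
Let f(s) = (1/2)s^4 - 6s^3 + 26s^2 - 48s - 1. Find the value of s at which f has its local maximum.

3

f'(s) = 2s^3 - 18s^2 + 52s - 48 = 0 at s = 2, 3, 4.
Second-derivative test with f''(s) = 6s^2 - 36s + 52: f''(2) = 4 > 0 ⇒ local minimum; f''(3) = -2 < 0 ⇒ local maximum; f''(4) = 4 > 0 ⇒ local minimum.
Thus f has its local maximum at s = 3, with value -65/2.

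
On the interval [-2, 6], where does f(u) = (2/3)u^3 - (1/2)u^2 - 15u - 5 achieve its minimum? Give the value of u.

3

Differentiating, f'(u) = 2u^2 - u - 15; whose only zero in [-2, 6] is u = 3.
Candidates: f(-2) = 53/3,  f(3) = -73/2,  f(6) = 31.
So the minimum is f(3) = -73/2.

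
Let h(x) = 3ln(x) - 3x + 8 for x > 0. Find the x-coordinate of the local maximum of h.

h'(x) = 3/x − 3 = 0 gives x = 1.
h''(x) = -3/x², which is negative for x > 0, so this is a local maximum.
h(1) = 3·ln(1) - 3 + 8 ≈ 5.0000.

1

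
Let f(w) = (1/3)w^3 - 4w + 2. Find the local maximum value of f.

f'(w) = w^2 - 4 = 0 at w = -2, 2.
f''(w) = 2w. f''(-2) = -4 < 0 ⇒ local maximum; f''(2) = 4 > 0 ⇒ local minimum.
The local maximum is f(-2) = 22/3.

22/3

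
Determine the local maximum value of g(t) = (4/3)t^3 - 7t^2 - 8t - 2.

1/12

g'(t) = 4t^2 - 14t - 8. Setting g'(t) = 0 gives t ∈ {-1/2, 4}.
g''(t) = 8t - 14. g''(-1/2) = -18 < 0 ⇒ local maximum; g''(4) = 18 > 0 ⇒ local minimum.
The local maximum is g(-1/2) = 1/12.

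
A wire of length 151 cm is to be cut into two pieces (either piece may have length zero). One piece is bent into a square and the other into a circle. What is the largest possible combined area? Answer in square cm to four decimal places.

Let x be the length used for the square. Square side x/4; circle radius (151−x)/(2π).
A(x) = (x/4)² + π·((151−x)/(2π))² = x²/16 + (151−x)²/(4π) for 0 ≤ x ≤ 151. A'(x) = x/8 − (151−x)/(2π) = 0 gives x = 4·151/(π+4) ≈ 84.5750.
A'' > 0, so the interior critical point is a minimum; the maximum is at an endpoint. A(0) = 1814.4459 and A(151) = 1425.0625, so the largest area is 1814.4459.

1814.4459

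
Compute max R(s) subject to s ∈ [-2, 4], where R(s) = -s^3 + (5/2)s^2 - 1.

17

R'(s) = -3s^2 + 5s, which vanishes at s = 0 and s = 5/3.
Candidates: R(-2) = 17; R(0) = -1; R(5/3) = 71/54; R(4) = -25.
The maximum over the interval is 17, attained at s = -2.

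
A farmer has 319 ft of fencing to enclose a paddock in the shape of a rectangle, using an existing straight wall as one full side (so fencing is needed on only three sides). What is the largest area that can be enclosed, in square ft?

Let the sides perpendicular to the wall have length x and the parallel side y, so 2x + y = 319 and the area is A = xy = x(319 − 2x).
A'(x) = 319 − 4x = 0 gives x = 319/4, and A''(x) = −4 < 0 confirms a maximum.
Then y = 319 − 2·319/4 = 319/2 and A = 101761/8.

101761/8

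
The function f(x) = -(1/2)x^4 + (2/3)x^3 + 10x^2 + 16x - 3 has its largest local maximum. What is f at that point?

407/3

f'(x) = -2x^3 + 2x^2 + 20x + 16 = 0 at x = -2, -1, 4.
f''(x) = -6x^2 + 4x + 20. f''(-2) = -12 < 0 ⇒ local maximum; f''(-1) = 10 > 0 ⇒ local minimum; f''(4) = -60 < 0 ⇒ local maximum.
So the largest local maximum value is f(4) = 407/3.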